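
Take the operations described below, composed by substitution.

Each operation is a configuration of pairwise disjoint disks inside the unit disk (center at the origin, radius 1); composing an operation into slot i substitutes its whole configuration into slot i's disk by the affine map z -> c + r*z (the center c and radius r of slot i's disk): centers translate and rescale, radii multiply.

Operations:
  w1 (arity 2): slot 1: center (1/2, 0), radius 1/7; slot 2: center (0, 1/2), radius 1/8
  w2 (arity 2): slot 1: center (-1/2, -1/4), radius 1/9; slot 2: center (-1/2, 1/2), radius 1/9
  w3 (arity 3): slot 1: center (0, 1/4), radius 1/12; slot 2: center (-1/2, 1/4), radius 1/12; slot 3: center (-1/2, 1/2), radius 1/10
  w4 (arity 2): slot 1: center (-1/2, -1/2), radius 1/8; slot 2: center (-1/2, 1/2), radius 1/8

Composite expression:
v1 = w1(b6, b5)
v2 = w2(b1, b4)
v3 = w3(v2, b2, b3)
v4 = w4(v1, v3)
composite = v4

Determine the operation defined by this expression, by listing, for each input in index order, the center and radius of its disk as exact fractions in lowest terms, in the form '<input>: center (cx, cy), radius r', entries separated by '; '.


b1: center (-97/192, 203/384), radius 1/864; b2: center (-9/16, 17/32), radius 1/96; b3: center (-9/16, 9/16), radius 1/80; b4: center (-97/192, 103/192), radius 1/864; b5: center (-1/2, -7/16), radius 1/64; b6: center (-7/16, -1/2), radius 1/56

Below w4, radii multiply path by path; the b-disk centers shift.
tracing b6 down its 2-map path: center (-7/16, -1/2), radius 1/56
tracing b5 down its 2-map path: center (-1/2, -7/16), radius 1/64
tracing b1 down its 3-map path: center (-97/192, 203/384), radius 1/864
tracing b4 down its 3-map path: center (-97/192, 103/192), radius 1/864
tracing b2 down its 2-map path: center (-9/16, 17/32), radius 1/96
tracing b3 down its 2-map path: center (-9/16, 9/16), radius 1/80


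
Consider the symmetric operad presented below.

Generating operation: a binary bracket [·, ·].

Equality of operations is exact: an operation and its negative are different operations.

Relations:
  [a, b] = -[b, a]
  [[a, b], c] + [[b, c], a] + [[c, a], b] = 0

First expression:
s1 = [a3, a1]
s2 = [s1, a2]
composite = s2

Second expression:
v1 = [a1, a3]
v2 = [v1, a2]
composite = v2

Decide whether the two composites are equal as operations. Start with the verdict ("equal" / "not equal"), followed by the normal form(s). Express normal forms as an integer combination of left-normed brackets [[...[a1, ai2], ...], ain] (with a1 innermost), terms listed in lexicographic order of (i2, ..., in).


not equal — first -[[a1, a3], a2], second [[a1, a3], a2]

The first composite normalizes to -[[a1, a3], a2]
The second composite normalizes to [[a1, a3], a2]
The forms do not match — not equal.


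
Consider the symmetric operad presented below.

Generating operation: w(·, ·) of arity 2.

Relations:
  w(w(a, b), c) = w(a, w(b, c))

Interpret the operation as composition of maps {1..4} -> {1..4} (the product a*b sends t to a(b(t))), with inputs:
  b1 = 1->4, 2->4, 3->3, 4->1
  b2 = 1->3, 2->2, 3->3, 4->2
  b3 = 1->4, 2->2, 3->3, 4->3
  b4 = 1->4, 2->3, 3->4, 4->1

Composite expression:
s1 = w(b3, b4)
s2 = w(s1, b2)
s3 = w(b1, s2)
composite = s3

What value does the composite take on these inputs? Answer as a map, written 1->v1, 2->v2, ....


w(b3, b4) = 1->3, 2->3, 3->3, 4->4
w(w(b3, b4), b2) = 1->3, 2->3, 3->3, 4->3
w(b1, w(w(b3, b4), b2)) = 1->3, 2->3, 3->3, 4->3

1->3, 2->3, 3->3, 4->3


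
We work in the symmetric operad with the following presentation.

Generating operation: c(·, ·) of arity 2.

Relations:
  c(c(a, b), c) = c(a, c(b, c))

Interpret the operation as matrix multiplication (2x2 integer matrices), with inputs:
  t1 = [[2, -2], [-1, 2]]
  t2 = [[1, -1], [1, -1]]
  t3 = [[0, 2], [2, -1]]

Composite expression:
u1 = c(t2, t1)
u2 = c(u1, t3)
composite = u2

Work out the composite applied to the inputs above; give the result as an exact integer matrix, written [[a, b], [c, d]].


[[-8, 10], [-8, 10]]

c(t2, t1) = [[3, -4], [3, -4]]
c(c(t2, t1), t3) = [[-8, 10], [-8, 10]]


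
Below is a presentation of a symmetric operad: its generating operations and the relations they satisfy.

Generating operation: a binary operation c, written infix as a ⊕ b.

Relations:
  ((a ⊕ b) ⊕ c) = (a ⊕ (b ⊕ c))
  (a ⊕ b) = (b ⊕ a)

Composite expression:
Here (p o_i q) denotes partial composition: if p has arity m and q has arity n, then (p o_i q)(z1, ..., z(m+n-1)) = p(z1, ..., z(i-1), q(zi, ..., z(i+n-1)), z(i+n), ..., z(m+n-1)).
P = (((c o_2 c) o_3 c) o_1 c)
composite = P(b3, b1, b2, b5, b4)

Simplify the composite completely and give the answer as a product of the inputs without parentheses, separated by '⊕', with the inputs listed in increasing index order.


Key point: c commutes, so take the b-inputs in any fixed order.
(b3 ⊕ b1) flattens to b3 ⊕ b1
(b5 ⊕ b4) flattens to b5 ⊕ b4
(b2 ⊕ (b5 ⊕ b4)) flattens to b2 ⊕ b5 ⊕ b4
((b3 ⊕ b1) ⊕ (b2 ⊕ (b5 ⊕ b4))) flattens to b3 ⊕ b1 ⊕ b2 ⊕ b5 ⊕ b4
rearranged into index order: b1 ⊕ b2 ⊕ b3 ⊕ b4 ⊕ b5

b1 ⊕ b2 ⊕ b3 ⊕ b4 ⊕ b5


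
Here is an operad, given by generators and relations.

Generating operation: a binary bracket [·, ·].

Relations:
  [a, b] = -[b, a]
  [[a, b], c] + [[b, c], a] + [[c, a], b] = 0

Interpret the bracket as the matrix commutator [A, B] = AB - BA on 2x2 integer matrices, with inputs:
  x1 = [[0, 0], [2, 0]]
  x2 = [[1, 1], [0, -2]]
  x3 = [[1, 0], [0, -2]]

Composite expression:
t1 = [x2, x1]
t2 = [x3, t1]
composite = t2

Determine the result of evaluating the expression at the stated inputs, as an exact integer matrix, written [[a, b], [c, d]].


[[0, 0], [18, 0]]

[x2, x1] = [[2, 0], [-6, -2]]
[x3, [x2, x1]] = [[0, 0], [18, 0]]


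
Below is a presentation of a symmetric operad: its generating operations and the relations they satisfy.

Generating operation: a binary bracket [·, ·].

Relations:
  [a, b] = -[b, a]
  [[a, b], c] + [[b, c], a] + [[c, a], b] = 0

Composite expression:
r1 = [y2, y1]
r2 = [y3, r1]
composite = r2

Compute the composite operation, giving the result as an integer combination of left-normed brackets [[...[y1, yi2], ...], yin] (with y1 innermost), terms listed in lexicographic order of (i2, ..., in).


[[y1, y2], y3]

A multilinear Lie element is pinned by y1-initial words (y1 innermost).
Composite bracket: [y3, [y2, y1]]
Applying ab - ba throughout gives 4 signed words (2^2 = 4).
Coefficients come from the y1-initial words:
  the word y1y2y3 carries sign +1 and contributes +[[y1, y2], y3]


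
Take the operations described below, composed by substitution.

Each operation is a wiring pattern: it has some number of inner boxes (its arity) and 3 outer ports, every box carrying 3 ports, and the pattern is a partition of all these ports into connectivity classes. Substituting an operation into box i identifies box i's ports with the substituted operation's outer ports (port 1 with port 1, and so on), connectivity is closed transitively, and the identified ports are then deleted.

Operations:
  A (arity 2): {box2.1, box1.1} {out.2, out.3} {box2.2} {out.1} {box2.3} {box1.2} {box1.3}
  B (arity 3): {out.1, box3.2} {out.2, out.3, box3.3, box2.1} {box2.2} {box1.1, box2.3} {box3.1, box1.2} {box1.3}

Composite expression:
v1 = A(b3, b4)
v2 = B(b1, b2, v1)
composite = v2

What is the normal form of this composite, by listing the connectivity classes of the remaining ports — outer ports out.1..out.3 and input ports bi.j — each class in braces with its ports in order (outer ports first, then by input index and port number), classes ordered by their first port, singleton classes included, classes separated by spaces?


Connectivity passes through glued B-boundaries; trace each wire chain.
through A, on inputs (b3, b4): {out.1} {out.2, out.3} {b3.1, b4.1} {b3.2} {b3.3} {b4.2} {b4.3} (out.j = stage outer ports)
through B, on inputs (b1, b2, b3, b4): {out.1, out.2, out.3, b2.1} {b1.1, b2.3} {b1.2} {b1.3} {b2.2} {b3.1, b4.1} {b3.2} {b3.3} {b4.2} {b4.3} (out.j = stage outer ports)

{out.1, out.2, out.3, b2.1} {b1.1, b2.3} {b1.2} {b1.3} {b2.2} {b3.1, b4.1} {b3.2} {b3.3} {b4.2} {b4.3}


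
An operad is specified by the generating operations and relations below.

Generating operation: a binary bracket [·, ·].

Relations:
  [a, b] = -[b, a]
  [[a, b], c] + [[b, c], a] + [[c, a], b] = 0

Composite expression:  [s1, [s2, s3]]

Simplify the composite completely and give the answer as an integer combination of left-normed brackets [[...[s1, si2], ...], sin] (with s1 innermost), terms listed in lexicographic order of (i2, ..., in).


[[s1, s2], s3] - [[s1, s3], s2]

Skip Jacobi rewriting: expand, keep s1-initial words, read off terms.
Composite bracket: [s1, [s2, s3]]
Full expansion: 4 signed words from ab - ba (2^2 = 4).
Coefficients come from the s1-initial words:
  s1s2s3 appears with sign +1, giving the term +[[s1, s2], s3]
  s1s3s2 appears with sign -1, giving the term -[[s1, s3], s2]


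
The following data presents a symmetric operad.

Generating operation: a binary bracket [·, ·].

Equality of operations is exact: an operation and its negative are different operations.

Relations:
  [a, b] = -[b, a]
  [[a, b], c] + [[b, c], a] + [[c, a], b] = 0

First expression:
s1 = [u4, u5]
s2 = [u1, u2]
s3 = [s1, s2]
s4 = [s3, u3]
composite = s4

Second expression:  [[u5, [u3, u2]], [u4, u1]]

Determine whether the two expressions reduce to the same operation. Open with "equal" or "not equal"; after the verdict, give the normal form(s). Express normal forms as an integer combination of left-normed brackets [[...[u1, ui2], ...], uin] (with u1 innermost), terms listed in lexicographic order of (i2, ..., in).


not equal; first: -[[[[u1, u2], u4], u5], u3] + [[[[u1, u2], u5], u4], u3]; second: [[[[u1, u4], u2], u3], u5] - [[[[u1, u4], u3], u2], u5] - [[[[u1, u4], u5], u2], u3] + [[[[u1, u4], u5], u3], u2]

Reducing the first expression gives -[[[[u1, u2], u4], u5], u3] + [[[[u1, u2], u5], u4], u3]
Reducing the second expression gives [[[[u1, u4], u2], u3], u5] - [[[[u1, u4], u3], u2], u5] - [[[[u1, u4], u5], u2], u3] + [[[[u1, u4], u5], u3], u2]
Distinct normal forms: not equal.


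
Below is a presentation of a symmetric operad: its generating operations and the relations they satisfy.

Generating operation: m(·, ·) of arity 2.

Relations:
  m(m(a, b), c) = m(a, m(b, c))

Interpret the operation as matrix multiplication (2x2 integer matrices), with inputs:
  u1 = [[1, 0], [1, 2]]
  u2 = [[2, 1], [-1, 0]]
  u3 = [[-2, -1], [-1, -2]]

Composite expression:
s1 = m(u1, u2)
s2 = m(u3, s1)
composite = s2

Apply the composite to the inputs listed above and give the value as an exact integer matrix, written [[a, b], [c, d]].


m(u1, u2) = [[2, 1], [0, 1]]
m(u3, m(u1, u2)) = [[-4, -3], [-2, -3]]

[[-4, -3], [-2, -3]]


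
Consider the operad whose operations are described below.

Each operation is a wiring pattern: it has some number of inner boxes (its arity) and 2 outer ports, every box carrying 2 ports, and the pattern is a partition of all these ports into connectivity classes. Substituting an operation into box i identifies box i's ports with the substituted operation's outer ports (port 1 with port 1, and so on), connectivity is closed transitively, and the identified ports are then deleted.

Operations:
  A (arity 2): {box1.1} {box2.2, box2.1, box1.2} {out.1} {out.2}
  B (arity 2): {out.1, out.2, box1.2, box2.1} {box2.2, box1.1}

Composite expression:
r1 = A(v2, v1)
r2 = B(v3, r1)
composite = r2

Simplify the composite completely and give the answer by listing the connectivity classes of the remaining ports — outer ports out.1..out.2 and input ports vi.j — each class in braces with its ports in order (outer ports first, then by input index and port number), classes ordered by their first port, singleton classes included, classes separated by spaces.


{out.1, out.2, v3.2} {v1.1, v1.2, v2.2} {v2.1} {v3.1}

Two ports join when wires chain via B-identified ports.
stage A: inputs (v2, v1), connectivity {out.1} {out.2} {v1.1, v1.2, v2.2} {v2.1}, out.j its boundary
stage B: inputs (v3, v2, v1), connectivity {out.1, out.2, v3.2} {v1.1, v1.2, v2.2} {v2.1} {v3.1}, out.j its boundary


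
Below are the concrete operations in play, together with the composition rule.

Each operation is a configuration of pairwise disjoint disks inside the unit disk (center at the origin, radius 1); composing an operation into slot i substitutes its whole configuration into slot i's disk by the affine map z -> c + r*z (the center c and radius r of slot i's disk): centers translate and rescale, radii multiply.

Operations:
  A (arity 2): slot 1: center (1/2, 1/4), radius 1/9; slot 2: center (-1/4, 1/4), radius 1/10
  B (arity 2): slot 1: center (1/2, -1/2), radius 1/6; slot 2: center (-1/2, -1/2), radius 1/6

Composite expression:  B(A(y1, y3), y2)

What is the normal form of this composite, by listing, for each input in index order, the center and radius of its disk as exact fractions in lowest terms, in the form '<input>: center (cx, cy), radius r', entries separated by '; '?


y1: center (7/12, -11/24), radius 1/54; y2: center (-1/2, -1/2), radius 1/6; y3: center (11/24, -11/24), radius 1/60

Follow each y-input down from B: c' goes to c + r*c', radius to r*r'.
input y1: composing its 2 substitution steps yields center (7/12, -11/24), radius 1/54
input y3: composing its 2 substitution steps yields center (11/24, -11/24), radius 1/60
input y2: composing its 1 substitution step yields center (-1/2, -1/2), radius 1/6


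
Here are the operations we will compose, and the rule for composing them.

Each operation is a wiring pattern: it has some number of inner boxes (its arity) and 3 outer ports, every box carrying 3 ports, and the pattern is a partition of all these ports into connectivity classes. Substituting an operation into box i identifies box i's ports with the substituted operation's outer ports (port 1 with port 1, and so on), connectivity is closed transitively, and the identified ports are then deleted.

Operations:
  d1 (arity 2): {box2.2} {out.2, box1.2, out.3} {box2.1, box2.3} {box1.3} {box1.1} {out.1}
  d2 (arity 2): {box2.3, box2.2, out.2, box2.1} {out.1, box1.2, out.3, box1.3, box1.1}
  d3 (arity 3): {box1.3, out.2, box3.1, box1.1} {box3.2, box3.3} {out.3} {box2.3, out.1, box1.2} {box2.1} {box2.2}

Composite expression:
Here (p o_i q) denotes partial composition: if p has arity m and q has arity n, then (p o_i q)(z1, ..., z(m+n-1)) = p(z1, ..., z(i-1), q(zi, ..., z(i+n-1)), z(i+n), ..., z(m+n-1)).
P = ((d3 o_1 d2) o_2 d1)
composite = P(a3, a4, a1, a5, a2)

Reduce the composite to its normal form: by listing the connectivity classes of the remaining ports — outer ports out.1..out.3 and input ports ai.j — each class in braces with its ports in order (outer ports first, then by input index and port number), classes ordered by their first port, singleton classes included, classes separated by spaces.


{out.1, a4.2, a5.3} {out.2, a2.1, a3.1, a3.2, a3.3} {out.3} {a1.1, a1.3} {a1.2} {a2.2, a2.3} {a4.1} {a4.3} {a5.1} {a5.2}


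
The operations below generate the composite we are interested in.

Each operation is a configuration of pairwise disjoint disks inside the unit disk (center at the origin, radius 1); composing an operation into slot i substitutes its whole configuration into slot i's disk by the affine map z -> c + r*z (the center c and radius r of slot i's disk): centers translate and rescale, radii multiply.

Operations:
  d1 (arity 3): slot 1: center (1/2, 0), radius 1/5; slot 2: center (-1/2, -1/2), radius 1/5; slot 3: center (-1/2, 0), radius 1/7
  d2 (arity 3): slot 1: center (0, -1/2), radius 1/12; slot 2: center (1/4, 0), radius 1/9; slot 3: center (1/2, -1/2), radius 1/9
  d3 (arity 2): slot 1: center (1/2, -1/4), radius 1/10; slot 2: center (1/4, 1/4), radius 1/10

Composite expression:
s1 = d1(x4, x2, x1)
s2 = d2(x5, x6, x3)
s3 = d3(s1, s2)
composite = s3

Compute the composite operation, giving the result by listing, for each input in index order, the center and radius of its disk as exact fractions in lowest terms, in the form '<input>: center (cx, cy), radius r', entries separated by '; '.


Affine substitution under d3: radii multiply and x-centers shift.
input x4: composing its 2 substitution steps yields center (11/20, -1/4), radius 1/50
input x2: composing its 2 substitution steps yields center (9/20, -3/10), radius 1/50
input x1: composing its 2 substitution steps yields center (9/20, -1/4), radius 1/70
input x5: composing its 2 substitution steps yields center (1/4, 1/5), radius 1/120
input x6: composing its 2 substitution steps yields center (11/40, 1/4), radius 1/90
input x3: composing its 2 substitution steps yields center (3/10, 1/5), radius 1/90

x1: center (9/20, -1/4), radius 1/70; x2: center (9/20, -3/10), radius 1/50; x3: center (3/10, 1/5), radius 1/90; x4: center (11/20, -1/4), radius 1/50; x5: center (1/4, 1/5), radius 1/120; x6: center (11/40, 1/4), radius 1/90


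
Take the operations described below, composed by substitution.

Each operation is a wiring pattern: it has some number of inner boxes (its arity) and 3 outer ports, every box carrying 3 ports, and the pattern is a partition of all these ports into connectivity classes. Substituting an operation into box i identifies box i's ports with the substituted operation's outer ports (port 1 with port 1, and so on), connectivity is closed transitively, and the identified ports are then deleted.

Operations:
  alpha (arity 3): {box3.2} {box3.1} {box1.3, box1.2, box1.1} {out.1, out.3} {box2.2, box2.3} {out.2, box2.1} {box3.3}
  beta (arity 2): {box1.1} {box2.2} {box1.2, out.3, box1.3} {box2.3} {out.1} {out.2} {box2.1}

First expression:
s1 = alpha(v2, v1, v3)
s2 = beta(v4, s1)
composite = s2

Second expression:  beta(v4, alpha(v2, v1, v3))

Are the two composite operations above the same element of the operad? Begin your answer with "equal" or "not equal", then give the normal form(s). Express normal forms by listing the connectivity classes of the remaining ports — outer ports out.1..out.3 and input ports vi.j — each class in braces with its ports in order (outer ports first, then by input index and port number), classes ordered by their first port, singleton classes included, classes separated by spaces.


equal — both sides give {out.1} {out.2} {out.3, v4.2, v4.3} {v1.1} {v1.2, v1.3} {v2.1, v2.2, v2.3} {v3.1} {v3.2} {v3.3} {v4.1}

In normal form, the first expression is {out.1} {out.2} {out.3, v4.2, v4.3} {v1.1} {v1.2, v1.3} {v2.1, v2.2, v2.3} {v3.1} {v3.2} {v3.3} {v4.1}
In normal form, the second expression is {out.1} {out.2} {out.3, v4.2, v4.3} {v1.1} {v1.2, v1.3} {v2.1, v2.2, v2.3} {v3.1} {v3.2} {v3.3} {v4.1}
One common form — equal.


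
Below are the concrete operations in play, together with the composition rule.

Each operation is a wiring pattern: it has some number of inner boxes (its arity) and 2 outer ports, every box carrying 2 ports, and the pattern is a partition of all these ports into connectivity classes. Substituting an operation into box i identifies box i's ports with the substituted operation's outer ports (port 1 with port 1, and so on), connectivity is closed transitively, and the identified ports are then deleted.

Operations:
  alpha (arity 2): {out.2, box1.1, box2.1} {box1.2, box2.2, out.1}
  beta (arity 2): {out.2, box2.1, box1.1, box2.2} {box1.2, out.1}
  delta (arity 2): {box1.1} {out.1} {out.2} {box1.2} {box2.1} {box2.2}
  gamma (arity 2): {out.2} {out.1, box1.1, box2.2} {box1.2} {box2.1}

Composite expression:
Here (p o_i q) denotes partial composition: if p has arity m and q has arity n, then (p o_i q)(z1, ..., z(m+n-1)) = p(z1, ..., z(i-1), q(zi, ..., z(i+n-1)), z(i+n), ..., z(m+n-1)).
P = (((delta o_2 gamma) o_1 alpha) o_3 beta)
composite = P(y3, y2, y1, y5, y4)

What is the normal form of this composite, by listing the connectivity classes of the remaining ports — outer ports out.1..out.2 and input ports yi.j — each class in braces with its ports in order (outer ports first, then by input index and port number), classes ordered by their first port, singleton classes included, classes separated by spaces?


{out.1} {out.2} {y1.1, y5.1, y5.2} {y1.2, y4.2} {y2.1, y3.1} {y2.2, y3.2} {y4.1}

Reachability decides: close wires over delta-identified ports.
through alpha, on inputs (y3, y2): {out.1, y2.2, y3.2} {out.2, y2.1, y3.1} (out.j = stage outer ports)
through beta, on inputs (y1, y5): {out.1, y1.2} {out.2, y1.1, y5.1, y5.2} (out.j = stage outer ports)
through gamma, on inputs (y1, y5, y4): {out.1, y1.2, y4.2} {out.2} {y1.1, y5.1, y5.2} {y4.1} (out.j = stage outer ports)
through delta, on inputs (y3, y2, y1, y5, y4): {out.1} {out.2} {y1.1, y5.1, y5.2} {y1.2, y4.2} {y2.1, y3.1} {y2.2, y3.2} {y4.1} (out.j = stage outer ports)


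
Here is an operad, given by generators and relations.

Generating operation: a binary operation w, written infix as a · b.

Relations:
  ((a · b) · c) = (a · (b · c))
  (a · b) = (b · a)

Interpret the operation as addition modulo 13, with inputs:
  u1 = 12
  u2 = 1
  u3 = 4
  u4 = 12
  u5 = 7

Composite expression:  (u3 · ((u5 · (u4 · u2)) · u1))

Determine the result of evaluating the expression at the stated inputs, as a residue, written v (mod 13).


(u4 · u2) = 0
(u5 · (u4 · u2)) = 7
((u5 · (u4 · u2)) · u1) = 6
(u3 · ((u5 · (u4 · u2)) · u1)) = 10

10 (mod 13)


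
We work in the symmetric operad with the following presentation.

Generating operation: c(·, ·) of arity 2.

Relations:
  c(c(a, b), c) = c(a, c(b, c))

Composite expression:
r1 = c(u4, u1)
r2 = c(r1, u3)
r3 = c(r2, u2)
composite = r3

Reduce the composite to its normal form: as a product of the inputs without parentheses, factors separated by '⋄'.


u4 ⋄ u1 ⋄ u3 ⋄ u2


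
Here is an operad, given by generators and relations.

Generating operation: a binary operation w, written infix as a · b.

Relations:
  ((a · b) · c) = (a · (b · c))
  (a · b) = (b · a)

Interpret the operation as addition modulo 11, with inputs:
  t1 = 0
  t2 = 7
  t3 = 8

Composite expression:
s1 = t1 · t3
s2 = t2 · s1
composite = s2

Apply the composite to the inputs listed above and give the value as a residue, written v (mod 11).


4 (mod 11)

(t1 · t3) = 8
(t2 · (t1 · t3)) = 4


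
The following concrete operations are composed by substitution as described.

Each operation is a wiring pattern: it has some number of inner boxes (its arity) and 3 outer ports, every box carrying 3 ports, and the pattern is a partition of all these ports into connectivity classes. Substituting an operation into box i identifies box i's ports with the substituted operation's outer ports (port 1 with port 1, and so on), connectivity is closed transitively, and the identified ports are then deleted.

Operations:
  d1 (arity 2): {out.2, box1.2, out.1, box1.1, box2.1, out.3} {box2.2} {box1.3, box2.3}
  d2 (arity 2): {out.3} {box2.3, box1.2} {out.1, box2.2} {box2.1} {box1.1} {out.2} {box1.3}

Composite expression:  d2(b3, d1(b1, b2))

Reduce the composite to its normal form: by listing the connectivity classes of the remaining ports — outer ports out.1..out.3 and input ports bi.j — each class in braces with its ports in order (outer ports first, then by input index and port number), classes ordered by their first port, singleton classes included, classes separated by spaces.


{out.1, b1.1, b1.2, b2.1, b3.2} {out.2} {out.3} {b1.3, b2.3} {b2.2} {b3.1} {b3.3}


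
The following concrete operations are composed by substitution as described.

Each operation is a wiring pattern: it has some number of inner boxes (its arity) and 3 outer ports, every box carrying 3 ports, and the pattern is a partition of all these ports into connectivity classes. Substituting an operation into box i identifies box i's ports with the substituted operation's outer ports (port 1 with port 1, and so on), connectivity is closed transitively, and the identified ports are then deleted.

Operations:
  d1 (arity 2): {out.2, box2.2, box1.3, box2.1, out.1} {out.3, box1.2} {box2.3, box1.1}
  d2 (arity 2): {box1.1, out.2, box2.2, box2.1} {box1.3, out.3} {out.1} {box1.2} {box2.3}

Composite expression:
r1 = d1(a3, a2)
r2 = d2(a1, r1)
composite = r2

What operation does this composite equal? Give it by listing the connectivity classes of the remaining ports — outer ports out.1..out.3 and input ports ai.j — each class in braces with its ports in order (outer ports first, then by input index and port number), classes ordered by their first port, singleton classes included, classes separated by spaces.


{out.1} {out.2, a1.1, a2.1, a2.2, a3.3} {out.3, a1.3} {a1.2} {a2.3, a3.1} {a3.2}


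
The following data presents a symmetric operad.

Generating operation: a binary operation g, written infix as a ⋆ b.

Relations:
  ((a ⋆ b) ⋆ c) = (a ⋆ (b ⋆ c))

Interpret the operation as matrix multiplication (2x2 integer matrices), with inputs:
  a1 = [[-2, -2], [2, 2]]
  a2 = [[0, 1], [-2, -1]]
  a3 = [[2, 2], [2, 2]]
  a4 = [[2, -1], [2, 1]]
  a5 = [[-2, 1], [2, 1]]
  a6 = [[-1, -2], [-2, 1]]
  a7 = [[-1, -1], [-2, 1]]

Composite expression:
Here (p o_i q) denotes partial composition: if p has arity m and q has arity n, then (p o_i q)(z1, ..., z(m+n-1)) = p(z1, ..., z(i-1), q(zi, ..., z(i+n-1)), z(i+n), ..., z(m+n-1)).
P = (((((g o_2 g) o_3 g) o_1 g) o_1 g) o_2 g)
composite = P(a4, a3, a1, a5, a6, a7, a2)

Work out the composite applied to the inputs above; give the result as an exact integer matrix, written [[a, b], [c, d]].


(a3 ⋆ a1) = [[0, 0], [0, 0]]
(a4 ⋆ (a3 ⋆ a1)) = [[0, 0], [0, 0]]
((a4 ⋆ (a3 ⋆ a1)) ⋆ a5) = [[0, 0], [0, 0]]
(a7 ⋆ a2) = [[2, 0], [-2, -3]]
(a6 ⋆ (a7 ⋆ a2)) = [[2, 6], [-6, -3]]
(((a4 ⋆ (a3 ⋆ a1)) ⋆ a5) ⋆ (a6 ⋆ (a7 ⋆ a2))) = [[0, 0], [0, 0]]

[[0, 0], [0, 0]]


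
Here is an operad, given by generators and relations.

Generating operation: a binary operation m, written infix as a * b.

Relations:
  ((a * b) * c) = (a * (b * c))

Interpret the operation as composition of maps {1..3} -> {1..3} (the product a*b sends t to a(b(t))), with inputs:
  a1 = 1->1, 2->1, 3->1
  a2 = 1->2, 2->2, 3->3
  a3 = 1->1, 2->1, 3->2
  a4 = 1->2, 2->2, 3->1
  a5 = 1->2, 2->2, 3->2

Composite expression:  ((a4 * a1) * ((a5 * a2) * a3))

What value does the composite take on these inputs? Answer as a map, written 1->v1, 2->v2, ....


(a4 * a1) = 1->2, 2->2, 3->2
(a5 * a2) = 1->2, 2->2, 3->2
((a5 * a2) * a3) = 1->2, 2->2, 3->2
((a4 * a1) * ((a5 * a2) * a3)) = 1->2, 2->2, 3->2

1->2, 2->2, 3->2


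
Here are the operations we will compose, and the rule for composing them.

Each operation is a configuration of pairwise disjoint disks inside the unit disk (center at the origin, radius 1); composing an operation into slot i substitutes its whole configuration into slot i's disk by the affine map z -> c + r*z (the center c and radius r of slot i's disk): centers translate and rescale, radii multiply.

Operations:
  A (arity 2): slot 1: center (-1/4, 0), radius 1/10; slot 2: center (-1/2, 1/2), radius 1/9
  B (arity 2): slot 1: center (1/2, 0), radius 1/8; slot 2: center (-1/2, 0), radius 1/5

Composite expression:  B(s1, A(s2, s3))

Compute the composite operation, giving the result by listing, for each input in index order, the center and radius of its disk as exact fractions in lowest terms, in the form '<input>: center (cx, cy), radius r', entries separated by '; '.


s1: center (1/2, 0), radius 1/8; s2: center (-11/20, 0), radius 1/50; s3: center (-3/5, 1/10), radius 1/45


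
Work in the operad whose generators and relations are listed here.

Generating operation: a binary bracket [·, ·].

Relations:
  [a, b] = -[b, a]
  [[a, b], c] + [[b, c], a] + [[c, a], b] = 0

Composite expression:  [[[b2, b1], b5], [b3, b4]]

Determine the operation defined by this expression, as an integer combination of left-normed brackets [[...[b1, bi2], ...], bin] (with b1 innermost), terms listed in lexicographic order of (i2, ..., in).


-[[[[b1, b2], b5], b3], b4] + [[[[b1, b2], b5], b4], b3]

Antisymmetry and Jacobi reduce to b1-anchored left-normed brackets.
Composite bracket: [[[b2, b1], b5], [b3, b4]]
Full expansion: 16 signed words from ab - ba (2^4 = 16).
Collect the words opening with b1:
  the word b1b2b5b3b4 carries sign -1 and contributes -[[[[b1, b2], b5], b3], b4]
  the word b1b2b5b4b3 carries sign +1 and contributes +[[[[b1, b2], b5], b4], b3]


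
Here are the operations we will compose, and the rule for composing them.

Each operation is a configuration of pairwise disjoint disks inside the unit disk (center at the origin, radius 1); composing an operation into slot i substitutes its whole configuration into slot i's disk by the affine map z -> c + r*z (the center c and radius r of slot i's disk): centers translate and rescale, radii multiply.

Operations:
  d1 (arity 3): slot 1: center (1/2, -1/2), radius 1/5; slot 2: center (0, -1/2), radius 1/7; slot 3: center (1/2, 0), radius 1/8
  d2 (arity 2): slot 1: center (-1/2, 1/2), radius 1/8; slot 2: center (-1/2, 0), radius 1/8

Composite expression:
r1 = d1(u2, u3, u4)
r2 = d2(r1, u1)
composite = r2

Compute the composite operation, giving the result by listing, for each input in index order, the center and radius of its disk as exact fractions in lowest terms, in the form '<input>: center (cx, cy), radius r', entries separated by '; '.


Only the slot chain above each u matters under d2; compose those maps.
u2 passes through 2 substitutions, ending at center (-7/16, 7/16), radius 1/40
u3 passes through 2 substitutions, ending at center (-1/2, 7/16), radius 1/56
u4 passes through 2 substitutions, ending at center (-7/16, 1/2), radius 1/64
u1 passes through 1 substitution, ending at center (-1/2, 0), radius 1/8

u1: center (-1/2, 0), radius 1/8; u2: center (-7/16, 7/16), radius 1/40; u3: center (-1/2, 7/16), radius 1/56; u4: center (-7/16, 1/2), radius 1/64


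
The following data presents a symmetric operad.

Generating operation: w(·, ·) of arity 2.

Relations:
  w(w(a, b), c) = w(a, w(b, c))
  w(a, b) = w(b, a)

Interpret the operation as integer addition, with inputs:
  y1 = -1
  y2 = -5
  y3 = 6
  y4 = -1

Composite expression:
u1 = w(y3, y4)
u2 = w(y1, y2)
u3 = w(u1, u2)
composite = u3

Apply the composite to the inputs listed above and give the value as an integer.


-1

w(y3, y4) = 5
w(y1, y2) = -6
w(w(y3, y4), w(y1, y2)) = -1


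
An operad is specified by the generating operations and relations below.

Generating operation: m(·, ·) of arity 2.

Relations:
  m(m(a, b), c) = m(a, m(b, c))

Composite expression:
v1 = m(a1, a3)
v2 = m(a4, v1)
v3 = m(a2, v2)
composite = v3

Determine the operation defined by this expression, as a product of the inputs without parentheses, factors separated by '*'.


a2 * a4 * a1 * a3

Associativity of m dissolves the nesting; only the a-input order survives.
m(a1, a3) unparenthesizes to a1 * a3
m(a4, m(a1, a3)) unparenthesizes to a4 * a1 * a3
m(a2, m(a4, m(a1, a3))) unparenthesizes to a2 * a4 * a1 * a3


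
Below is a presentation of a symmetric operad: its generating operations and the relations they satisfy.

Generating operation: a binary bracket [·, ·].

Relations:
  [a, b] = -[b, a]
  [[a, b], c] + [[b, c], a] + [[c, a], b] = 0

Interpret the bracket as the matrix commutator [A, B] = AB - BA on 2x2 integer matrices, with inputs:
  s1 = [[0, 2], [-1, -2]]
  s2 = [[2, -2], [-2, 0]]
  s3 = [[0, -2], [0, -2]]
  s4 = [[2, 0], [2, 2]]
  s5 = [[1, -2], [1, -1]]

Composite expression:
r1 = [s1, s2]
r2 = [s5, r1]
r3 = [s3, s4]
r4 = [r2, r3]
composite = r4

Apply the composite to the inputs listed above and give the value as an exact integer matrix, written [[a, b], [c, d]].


[s1, s2] = [[-6, -8], [2, 6]]
[s5, [s1, s2]] = [[4, -40], [-16, -4]]
[s3, s4] = [[-4, 0], [-4, 4]]
[[s5, [s1, s2]], [s3, s4]] = [[160, -320], [160, -160]]

[[160, -320], [160, -160]]


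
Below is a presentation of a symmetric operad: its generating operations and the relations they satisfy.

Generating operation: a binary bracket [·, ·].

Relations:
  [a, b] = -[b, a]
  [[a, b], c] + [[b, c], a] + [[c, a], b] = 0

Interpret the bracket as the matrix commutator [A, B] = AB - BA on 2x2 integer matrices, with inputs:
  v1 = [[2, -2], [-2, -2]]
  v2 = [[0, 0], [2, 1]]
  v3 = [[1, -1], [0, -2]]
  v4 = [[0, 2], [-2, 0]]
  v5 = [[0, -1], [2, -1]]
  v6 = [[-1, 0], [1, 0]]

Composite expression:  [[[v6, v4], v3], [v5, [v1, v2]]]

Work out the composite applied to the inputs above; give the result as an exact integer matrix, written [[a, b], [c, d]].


[v6, v4] = [[-2, -2], [-2, 2]]
[[v6, v4], v3] = [[-2, 10], [-6, 2]]
[v1, v2] = [[-4, -2], [-6, 4]]
[v5, [v1, v2]] = [[10, -10], [-10, -10]]
[[[v6, v4], v3], [v5, [v1, v2]]] = [[-160, -160], [-160, 160]]

[[-160, -160], [-160, 160]]


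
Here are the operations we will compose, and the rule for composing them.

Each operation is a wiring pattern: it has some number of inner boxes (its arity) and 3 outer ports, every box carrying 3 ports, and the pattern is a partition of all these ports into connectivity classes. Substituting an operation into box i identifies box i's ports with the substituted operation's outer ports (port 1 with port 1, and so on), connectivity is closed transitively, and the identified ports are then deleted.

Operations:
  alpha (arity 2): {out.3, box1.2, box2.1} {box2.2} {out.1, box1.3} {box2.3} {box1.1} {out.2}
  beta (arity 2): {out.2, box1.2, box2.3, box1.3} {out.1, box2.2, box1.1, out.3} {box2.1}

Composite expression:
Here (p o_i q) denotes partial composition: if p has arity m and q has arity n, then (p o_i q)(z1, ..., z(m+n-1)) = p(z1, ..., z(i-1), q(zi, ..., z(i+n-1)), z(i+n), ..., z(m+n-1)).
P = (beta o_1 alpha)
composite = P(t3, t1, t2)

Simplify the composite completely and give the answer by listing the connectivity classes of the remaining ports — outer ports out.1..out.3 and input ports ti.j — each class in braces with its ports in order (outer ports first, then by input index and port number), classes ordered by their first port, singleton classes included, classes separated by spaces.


Two ports join when wires chain via beta-identified ports.
stage alpha: inputs (t3, t1), connectivity {out.1, t3.3} {out.2} {out.3, t1.1, t3.2} {t1.2} {t1.3} {t3.1}, out.j its boundary
stage beta: inputs (t3, t1, t2), connectivity {out.1, out.3, t2.2, t3.3} {out.2, t1.1, t2.3, t3.2} {t1.2} {t1.3} {t2.1} {t3.1}, out.j its boundary

{out.1, out.3, t2.2, t3.3} {out.2, t1.1, t2.3, t3.2} {t1.2} {t1.3} {t2.1} {t3.1}


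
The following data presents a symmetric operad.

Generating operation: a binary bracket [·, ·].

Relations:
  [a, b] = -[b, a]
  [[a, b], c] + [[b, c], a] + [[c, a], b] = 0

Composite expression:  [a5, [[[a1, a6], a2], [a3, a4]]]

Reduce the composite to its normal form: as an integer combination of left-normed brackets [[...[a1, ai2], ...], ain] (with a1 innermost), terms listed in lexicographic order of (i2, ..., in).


-[[[[[a1, a6], a2], a3], a4], a5] + [[[[[a1, a6], a2], a4], a3], a5]

A multilinear Lie element is pinned by a1-initial words (a1 innermost).
Composite bracket: [a5, [[[a1, a6], a2], [a3, a4]]]
Expanding via [a, b] = ab - ba: 32 signed words (2^5 = 32).
The a1-initial words carry the normal form:
  from a1a6a2a3a4a5, sign -1: term -[[[[[a1, a6], a2], a3], a4], a5]
  from a1a6a2a4a3a5, sign +1: term +[[[[[a1, a6], a2], a4], a3], a5]


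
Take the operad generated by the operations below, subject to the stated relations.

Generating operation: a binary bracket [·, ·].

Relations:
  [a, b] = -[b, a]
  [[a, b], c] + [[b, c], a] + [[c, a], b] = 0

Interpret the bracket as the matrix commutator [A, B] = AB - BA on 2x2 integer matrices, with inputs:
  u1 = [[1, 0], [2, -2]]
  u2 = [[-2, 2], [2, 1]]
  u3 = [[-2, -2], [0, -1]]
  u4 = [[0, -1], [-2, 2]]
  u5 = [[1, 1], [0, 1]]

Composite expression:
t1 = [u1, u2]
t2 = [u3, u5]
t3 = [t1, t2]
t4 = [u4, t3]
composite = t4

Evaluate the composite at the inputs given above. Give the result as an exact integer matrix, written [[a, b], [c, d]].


[[16, -40], [48, -16]]

[u1, u2] = [[-4, 6], [-12, 4]]
[u3, u5] = [[0, -1], [0, 0]]
[[u1, u2], [u3, u5]] = [[-12, 8], [0, 12]]
[u4, [[u1, u2], [u3, u5]]] = [[16, -40], [48, -16]]


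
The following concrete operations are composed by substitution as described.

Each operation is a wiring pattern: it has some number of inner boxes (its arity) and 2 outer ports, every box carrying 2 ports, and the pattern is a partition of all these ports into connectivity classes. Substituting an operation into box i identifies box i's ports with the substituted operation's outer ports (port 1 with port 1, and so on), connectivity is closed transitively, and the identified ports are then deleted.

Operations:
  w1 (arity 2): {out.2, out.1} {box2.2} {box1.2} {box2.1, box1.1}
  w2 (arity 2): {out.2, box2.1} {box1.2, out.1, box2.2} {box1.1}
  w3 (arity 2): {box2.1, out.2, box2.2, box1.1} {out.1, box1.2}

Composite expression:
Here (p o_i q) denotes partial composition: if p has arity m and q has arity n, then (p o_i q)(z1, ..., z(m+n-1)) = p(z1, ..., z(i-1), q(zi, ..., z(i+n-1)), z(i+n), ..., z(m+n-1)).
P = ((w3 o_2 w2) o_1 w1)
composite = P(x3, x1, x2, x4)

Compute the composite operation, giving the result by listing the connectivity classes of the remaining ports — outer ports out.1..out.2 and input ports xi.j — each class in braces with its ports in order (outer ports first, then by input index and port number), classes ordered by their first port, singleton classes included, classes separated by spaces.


Connectivity passes through glued w3-boundaries; trace each wire chain.
composing w1 on (x3, x1), with out.j its own outer ports: {out.1, out.2} {x1.1, x3.1} {x1.2} {x3.2}
composing w2 on (x2, x4), with out.j its own outer ports: {out.1, x2.2, x4.2} {out.2, x4.1} {x2.1}
composing w3 on (x3, x1, x2, x4), with out.j its own outer ports: {out.1, out.2, x2.2, x4.1, x4.2} {x1.1, x3.1} {x1.2} {x2.1} {x3.2}

{out.1, out.2, x2.2, x4.1, x4.2} {x1.1, x3.1} {x1.2} {x2.1} {x3.2}


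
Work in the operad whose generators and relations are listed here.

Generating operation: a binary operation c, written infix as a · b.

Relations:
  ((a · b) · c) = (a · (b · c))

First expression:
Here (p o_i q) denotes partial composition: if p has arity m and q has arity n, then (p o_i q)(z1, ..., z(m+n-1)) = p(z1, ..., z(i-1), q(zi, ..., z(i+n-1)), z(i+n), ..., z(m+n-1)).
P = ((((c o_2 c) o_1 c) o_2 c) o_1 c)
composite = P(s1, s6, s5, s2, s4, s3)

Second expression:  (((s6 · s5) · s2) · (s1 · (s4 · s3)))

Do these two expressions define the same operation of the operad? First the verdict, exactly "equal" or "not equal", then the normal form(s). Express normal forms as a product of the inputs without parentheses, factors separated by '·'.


The first composite normalizes to s1 · s6 · s5 · s2 · s4 · s3
The second composite normalizes to s6 · s5 · s2 · s1 · s4 · s3
The normal forms differ: not equal.

not equal; the first gives s1 · s6 · s5 · s2 · s4 · s3 and the second s6 · s5 · s2 · s1 · s4 · s3


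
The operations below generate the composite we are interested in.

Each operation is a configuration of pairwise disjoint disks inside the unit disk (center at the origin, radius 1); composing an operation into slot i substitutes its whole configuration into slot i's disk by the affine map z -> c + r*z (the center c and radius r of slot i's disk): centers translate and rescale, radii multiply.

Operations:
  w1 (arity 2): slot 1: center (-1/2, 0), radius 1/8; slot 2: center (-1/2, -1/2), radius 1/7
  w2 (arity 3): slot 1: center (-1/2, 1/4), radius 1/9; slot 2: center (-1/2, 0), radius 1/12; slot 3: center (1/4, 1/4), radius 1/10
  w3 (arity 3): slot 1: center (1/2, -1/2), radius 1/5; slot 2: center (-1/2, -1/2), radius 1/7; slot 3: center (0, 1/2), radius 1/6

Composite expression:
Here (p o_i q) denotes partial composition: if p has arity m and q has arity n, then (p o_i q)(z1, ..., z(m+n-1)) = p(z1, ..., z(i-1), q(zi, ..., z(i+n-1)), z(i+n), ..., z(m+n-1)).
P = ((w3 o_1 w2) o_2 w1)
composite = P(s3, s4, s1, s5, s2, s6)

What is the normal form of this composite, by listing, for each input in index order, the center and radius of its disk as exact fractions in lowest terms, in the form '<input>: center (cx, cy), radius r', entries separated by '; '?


s1: center (47/120, -61/120), radius 1/420; s2: center (-1/2, -1/2), radius 1/7; s3: center (2/5, -9/20), radius 1/45; s4: center (47/120, -1/2), radius 1/480; s5: center (11/20, -9/20), radius 1/50; s6: center (0, 1/2), radius 1/6
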